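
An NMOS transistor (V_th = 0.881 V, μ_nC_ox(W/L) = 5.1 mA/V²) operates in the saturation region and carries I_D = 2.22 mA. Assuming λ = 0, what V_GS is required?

V_GS = 1.81 V

In saturation I_D = ½ k_n (V_GS − V_th)², so V_GS − V_th = √(2 I_D / k_n) = √(2 × 2.22 / 5.1) = 0.933 V.
V_GS = 0.881 + 0.933 = 1.81 V.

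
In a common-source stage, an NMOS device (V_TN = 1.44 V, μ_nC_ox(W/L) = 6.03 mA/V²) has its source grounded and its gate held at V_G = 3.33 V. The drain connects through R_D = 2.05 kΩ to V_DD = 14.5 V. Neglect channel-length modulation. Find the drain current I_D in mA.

I_D = 6.72 mA

V_GS = V_G = 3.33 V, so V_ov = 3.33 − 1.44 = 1.89 V.
Assume saturation: I_D = ½ k_n V_ov² = 0.5 × 6.03 × 1.89² = 10.8 mA, giving V_DS = V_DD − I_D R_D = 14.5 − 10.8 × 2.05 = -7.58 V.
But -7.58 V < V_ov = 1.89 V, so the device is actually in triode.
In triode I_D = k_n[V_ov V_DS − ½ V_DS²] and I_D = (V_DD − V_DS)/R_D. Equating: 6.18 V_DS² − 24.36 V_DS + 14.5 = 0, giving V_DS = 0.731 V (the root below V_ov).
I_D = (14.5 − 0.731) / 2.05 = 6.72 mA.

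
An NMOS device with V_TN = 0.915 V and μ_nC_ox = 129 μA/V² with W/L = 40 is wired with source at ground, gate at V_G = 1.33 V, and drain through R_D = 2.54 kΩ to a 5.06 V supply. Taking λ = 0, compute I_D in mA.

I_D = 0.444 mA

V_GS = V_G = 1.33 V, so V_ov = 1.33 − 0.915 = 0.415 V.
k_n = μ_nC_ox · (W/L) = 5.16 mA/V².
Assume saturation: I_D = ½ k_n V_ov² = 0.5 × 5.16 × 0.415² = 0.444 mA, giving V_DS = V_DD − I_D R_D = 5.06 − 0.444 × 2.54 = 3.93 V.
V_DS = 3.93 V ≥ V_ov = 0.415 V, confirming saturation.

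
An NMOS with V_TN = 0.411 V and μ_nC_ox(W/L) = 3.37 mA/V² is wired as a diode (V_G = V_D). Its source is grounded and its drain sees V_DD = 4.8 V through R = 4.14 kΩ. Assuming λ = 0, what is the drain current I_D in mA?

I_D = 0.885 mA

With gate tied to drain, V_GS = V_DS ≥ V_GS − V_TN, so the device is in saturation.
KCL at the drain: ½ k_n (V_GS − V_TN)² = (V_DD − V_GS)/R.
Let x = V_GS − 0.411. Then 6.98 x² + x − 4.389 = 0, giving x = 0.725 V (positive root), so V_GS = 1.14 V.
I_D = (V_DD − V_GS)/R = (4.8 − 1.14) / 4.14 = 0.885 mA.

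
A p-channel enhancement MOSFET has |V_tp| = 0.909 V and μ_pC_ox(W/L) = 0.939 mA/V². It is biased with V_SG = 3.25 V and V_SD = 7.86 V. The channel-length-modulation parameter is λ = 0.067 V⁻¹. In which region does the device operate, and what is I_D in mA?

V_ov = V_SG − |V_tp| = 3.25 − 0.909 = 2.34 V.
Since V_SD = 7.86 V ≥ V_ov = 2.34 V, the device is in saturation.
I_D = ½ k_p V_ov² (1 + λ V_SD) = 0.5 × 0.939 × 2.34² × (1 + 0.067 × 7.86) = 3.93 mA.

Saturation; I_D = 3.93 mA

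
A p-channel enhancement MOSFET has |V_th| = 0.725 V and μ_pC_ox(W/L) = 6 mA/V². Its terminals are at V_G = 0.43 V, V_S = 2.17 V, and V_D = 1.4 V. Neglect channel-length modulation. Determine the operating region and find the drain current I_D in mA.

Triode; I_D = 2.91 mA

V_SG = V_S − V_G = 2.17 − 0.43 = 1.74 V; V_SD = V_S − V_D = 2.17 − 1.4 = 0.77 V.
V_ov = V_SG − |V_th| = 1.74 − 0.725 = 1.02 V.
Since V_SD = 0.77 V < V_ov = 1.02 V, the device is in the triode region.
I_D = k_p [V_ov · V_SD − ½ V_SD²] = 6 × [1.02 × 0.77 − 0.5 × 0.77²] = 2.91 mA.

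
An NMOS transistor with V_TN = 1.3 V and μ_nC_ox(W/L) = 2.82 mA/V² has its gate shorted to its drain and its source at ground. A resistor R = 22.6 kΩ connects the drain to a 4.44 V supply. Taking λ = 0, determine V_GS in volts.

With gate tied to drain, V_GS = V_DS ≥ V_GS − V_TN, so the device is in saturation.
KCL at the drain: ½ k_n (V_GS − V_TN)² = (V_DD − V_GS)/R.
Let x = V_GS − 1.3. Then 31.9 x² + x − 3.14 = 0, giving x = 0.299 V (positive root), so V_GS = 1.6 V.
I_D = (V_DD − V_GS)/R = (4.44 − 1.6) / 22.6 = 0.126 mA.

V_GS = 1.60 V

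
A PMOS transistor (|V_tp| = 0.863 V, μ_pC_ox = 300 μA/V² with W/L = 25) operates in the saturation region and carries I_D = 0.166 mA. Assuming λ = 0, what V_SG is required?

k_p = μ_pC_ox · (W/L) = 7.5 mA/V².
In saturation I_D = ½ k_p (V_SG − |V_tp|)², so V_SG − |V_tp| = √(2 I_D / k_p) = √(2 × 0.166 / 7.5) = 0.21 V.
V_SG = 0.863 + 0.21 = 1.07 V.

V_SG = 1.07 V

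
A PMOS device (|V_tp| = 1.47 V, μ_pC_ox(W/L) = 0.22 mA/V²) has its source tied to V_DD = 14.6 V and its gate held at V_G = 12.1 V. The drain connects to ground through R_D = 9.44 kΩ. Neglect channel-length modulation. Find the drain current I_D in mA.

V_SG = V_DD − V_G = 14.6 − 12.1 = 2.5 V, so V_ov = 2.5 − 1.47 = 1.03 V.
Assume saturation: I_D = ½ k_p V_ov² = 0.5 × 0.22 × 1.03² = 0.117 mA, giving V_SD = V_DD − I_D R_D = 14.6 − 0.117 × 9.44 = 13.5 V.
V_SD = 13.5 V ≥ V_ov = 1.03 V, confirming saturation.

I_D = 0.117 mA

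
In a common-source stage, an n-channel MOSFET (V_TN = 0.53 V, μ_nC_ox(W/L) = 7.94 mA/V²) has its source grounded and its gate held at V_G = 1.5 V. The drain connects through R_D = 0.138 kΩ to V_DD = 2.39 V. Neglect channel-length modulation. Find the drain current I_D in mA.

I_D = 3.74 mA

V_GS = V_G = 1.5 V, so V_ov = 1.5 − 0.53 = 0.97 V.
Assume saturation: I_D = ½ k_n V_ov² = 0.5 × 7.94 × 0.97² = 3.74 mA, giving V_DS = V_DD − I_D R_D = 2.39 − 3.74 × 0.138 = 1.87 V.
V_DS = 1.87 V ≥ V_ov = 0.97 V, confirming saturation.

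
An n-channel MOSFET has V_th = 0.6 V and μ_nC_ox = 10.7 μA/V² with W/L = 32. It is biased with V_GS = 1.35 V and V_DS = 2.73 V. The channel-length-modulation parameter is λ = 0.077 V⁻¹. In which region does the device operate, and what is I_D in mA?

Saturation; I_D = 0.117 mA

k_n = μ_nC_ox · (W/L) = 0.3424 mA/V².
V_ov = V_GS − V_th = 1.35 − 0.6 = 0.75 V.
Since V_DS = 2.73 V ≥ V_ov = 0.75 V, the device is in saturation.
I_D = ½ k_n V_ov² (1 + λ V_DS) = 0.5 × 0.3424 × 0.75² × (1 + 0.077 × 2.73) = 0.117 mA.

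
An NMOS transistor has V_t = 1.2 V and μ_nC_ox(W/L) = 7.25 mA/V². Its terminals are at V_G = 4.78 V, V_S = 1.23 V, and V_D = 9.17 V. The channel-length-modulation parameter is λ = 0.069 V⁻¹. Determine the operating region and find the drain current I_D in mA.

V_GS = V_G − V_S = 4.78 − 1.23 = 3.55 V; V_DS = V_D − V_S = 9.17 − 1.23 = 7.94 V.
V_ov = V_GS − V_t = 3.55 − 1.2 = 2.35 V.
Since V_DS = 7.94 V ≥ V_ov = 2.35 V, the device is in saturation.
I_D = ½ k_n V_ov² (1 + λ V_DS) = 0.5 × 7.25 × 2.35² × (1 + 0.069 × 7.94) = 31 mA.

Saturation; I_D = 31.0 mA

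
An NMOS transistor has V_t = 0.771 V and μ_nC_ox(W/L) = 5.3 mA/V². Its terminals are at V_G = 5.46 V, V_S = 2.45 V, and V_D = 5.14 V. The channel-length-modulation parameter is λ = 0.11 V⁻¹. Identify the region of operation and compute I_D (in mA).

Saturation; I_D = 17.2 mA

V_GS = V_G − V_S = 5.46 − 2.45 = 3.01 V; V_DS = V_D − V_S = 5.14 − 2.45 = 2.69 V.
V_ov = V_GS − V_t = 3.01 − 0.771 = 2.24 V.
Since V_DS = 2.69 V ≥ V_ov = 2.24 V, the device is in saturation.
I_D = ½ k_n V_ov² (1 + λ V_DS) = 0.5 × 5.3 × 2.24² × (1 + 0.11 × 2.69) = 17.2 mA.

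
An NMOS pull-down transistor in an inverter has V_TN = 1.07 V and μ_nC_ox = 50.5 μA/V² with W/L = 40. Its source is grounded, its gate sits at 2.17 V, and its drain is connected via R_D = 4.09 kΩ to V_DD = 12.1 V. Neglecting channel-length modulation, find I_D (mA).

I_D = 1.22 mA

V_GS = V_G = 2.17 V, so V_ov = 2.17 − 1.07 = 1.1 V.
k_n = μ_nC_ox · (W/L) = 2.02 mA/V².
Assume saturation: I_D = ½ k_n V_ov² = 0.5 × 2.02 × 1.1² = 1.22 mA, giving V_DS = V_DD − I_D R_D = 12.1 − 1.22 × 4.09 = 7.1 V.
V_DS = 7.1 V ≥ V_ov = 1.1 V, confirming saturation.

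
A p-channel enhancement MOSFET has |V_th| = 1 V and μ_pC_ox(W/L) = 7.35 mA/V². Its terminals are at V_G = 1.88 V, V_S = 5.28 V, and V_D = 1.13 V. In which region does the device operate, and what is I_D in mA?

Saturation; I_D = 21.2 mA

V_SG = V_S − V_G = 5.28 − 1.88 = 3.4 V; V_SD = V_S − V_D = 5.28 − 1.13 = 4.15 V.
V_ov = V_SG − |V_th| = 3.4 − 1 = 2.4 V.
Since V_SD = 4.15 V ≥ V_ov = 2.4 V, the device is in saturation.
I_D = ½ k_p V_ov² = 0.5 × 7.35 × 2.4² = 21.2 mA.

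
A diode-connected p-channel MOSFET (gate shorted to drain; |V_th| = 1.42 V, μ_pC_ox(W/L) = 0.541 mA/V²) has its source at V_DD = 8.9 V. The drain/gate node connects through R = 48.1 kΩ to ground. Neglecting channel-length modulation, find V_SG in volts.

V_SG = 2.14 V

With gate tied to drain, V_SG = V_SD ≥ V_SG − |V_th|, so the device is in saturation.
KCL at the drain: ½ k_p (V_SG − |V_th|)² = (V_DD − V_SG)/R.
Let x = V_SG − 1.42. Then 13 x² + x − 7.48 = 0, giving x = 0.721 V (positive root), so V_SG = 2.14 V.
I_D = (V_DD − V_SG)/R = (8.9 − 2.14) / 48.1 = 0.141 mA.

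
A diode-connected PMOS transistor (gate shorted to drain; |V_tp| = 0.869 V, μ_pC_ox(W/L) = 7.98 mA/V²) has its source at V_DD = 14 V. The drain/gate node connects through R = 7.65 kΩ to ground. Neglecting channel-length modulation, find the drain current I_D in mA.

I_D = 1.63 mA

With gate tied to drain, V_SG = V_SD ≥ V_SG − |V_tp|, so the device is in saturation.
KCL at the drain: ½ k_p (V_SG − |V_tp|)² = (V_DD − V_SG)/R.
Let x = V_SG − 0.869. Then 30.5 x² + x − 13.13 = 0, giving x = 0.64 V (positive root), so V_SG = 1.51 V.
I_D = (V_DD − V_SG)/R = (14 − 1.51) / 7.65 = 1.63 mA.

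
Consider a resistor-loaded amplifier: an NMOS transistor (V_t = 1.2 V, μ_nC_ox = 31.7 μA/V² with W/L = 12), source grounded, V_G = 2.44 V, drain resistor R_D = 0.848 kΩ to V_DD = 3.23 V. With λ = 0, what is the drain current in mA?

V_GS = V_G = 2.44 V, so V_ov = 2.44 − 1.2 = 1.24 V.
k_n = μ_nC_ox · (W/L) = 0.3804 mA/V².
Assume saturation: I_D = ½ k_n V_ov² = 0.5 × 0.3804 × 1.24² = 0.292 mA, giving V_DS = V_DD − I_D R_D = 3.23 − 0.292 × 0.848 = 2.98 V.
V_DS = 2.98 V ≥ V_ov = 1.24 V, confirming saturation.

I_D = 0.292 mA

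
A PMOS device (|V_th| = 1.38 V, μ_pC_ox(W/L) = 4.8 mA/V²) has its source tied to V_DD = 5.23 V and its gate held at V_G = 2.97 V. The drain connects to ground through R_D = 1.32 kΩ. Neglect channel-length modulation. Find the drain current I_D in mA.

I_D = 1.86 mA

V_SG = V_DD − V_G = 5.23 − 2.97 = 2.26 V, so V_ov = 2.26 − 1.38 = 0.88 V.
Assume saturation: I_D = ½ k_p V_ov² = 0.5 × 4.8 × 0.88² = 1.86 mA, giving V_SD = V_DD − I_D R_D = 5.23 − 1.86 × 1.32 = 2.78 V.
V_SD = 2.78 V ≥ V_ov = 0.88 V, confirming saturation.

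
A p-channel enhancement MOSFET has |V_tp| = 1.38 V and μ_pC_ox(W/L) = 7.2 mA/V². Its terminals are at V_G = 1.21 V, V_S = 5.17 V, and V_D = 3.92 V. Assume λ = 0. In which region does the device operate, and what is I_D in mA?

V_SG = V_S − V_G = 5.17 − 1.21 = 3.96 V; V_SD = V_S − V_D = 5.17 − 3.92 = 1.25 V.
V_ov = V_SG − |V_tp| = 3.96 − 1.38 = 2.58 V.
Since V_SD = 1.25 V < V_ov = 2.58 V, the device is in the triode region.
I_D = k_p [V_ov · V_SD − ½ V_SD²] = 7.2 × [2.58 × 1.25 − 0.5 × 1.25²] = 17.6 mA.

Triode; I_D = 17.6 mA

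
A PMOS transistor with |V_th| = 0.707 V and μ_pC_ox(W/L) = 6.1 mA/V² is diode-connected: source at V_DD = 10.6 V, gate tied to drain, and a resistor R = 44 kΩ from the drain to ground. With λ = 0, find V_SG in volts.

V_SG = 0.975 V

With gate tied to drain, V_SG = V_SD ≥ V_SG − |V_th|, so the device is in saturation.
KCL at the drain: ½ k_p (V_SG − |V_th|)² = (V_DD − V_SG)/R.
Let x = V_SG − 0.707. Then 134 x² + x − 9.893 = 0, giving x = 0.268 V (positive root), so V_SG = 0.975 V.
I_D = (V_DD − V_SG)/R = (10.6 − 0.975) / 44 = 0.219 mA.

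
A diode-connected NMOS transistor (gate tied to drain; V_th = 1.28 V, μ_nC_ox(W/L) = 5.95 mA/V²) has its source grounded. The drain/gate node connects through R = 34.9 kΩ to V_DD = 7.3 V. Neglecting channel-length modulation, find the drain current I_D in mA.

I_D = 0.166 mA

With gate tied to drain, V_GS = V_DS ≥ V_GS − V_th, so the device is in saturation.
KCL at the drain: ½ k_n (V_GS − V_th)² = (V_DD − V_GS)/R.
Let x = V_GS − 1.28. Then 104 x² + x − 6.02 = 0, giving x = 0.236 V (positive root), so V_GS = 1.52 V.
I_D = (V_DD − V_GS)/R = (7.3 − 1.52) / 34.9 = 0.166 mA.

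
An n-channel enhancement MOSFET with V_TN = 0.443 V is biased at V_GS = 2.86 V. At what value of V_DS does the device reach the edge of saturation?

The boundary between triode and saturation is V_DS = V_GS − V_TN = V_ov.
V_ov = 2.86 − 0.443 = 2.42 V.

V_DS,sat = 2.42 V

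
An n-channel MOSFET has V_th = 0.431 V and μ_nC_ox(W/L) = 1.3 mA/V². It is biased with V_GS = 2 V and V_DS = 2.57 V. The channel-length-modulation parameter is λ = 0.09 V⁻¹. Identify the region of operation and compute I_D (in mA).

V_ov = V_GS − V_th = 2 − 0.431 = 1.57 V.
Since V_DS = 2.57 V ≥ V_ov = 1.57 V, the device is in saturation.
I_D = ½ k_n V_ov² (1 + λ V_DS) = 0.5 × 1.3 × 1.57² × (1 + 0.09 × 2.57) = 1.97 mA.

Saturation; I_D = 1.97 mA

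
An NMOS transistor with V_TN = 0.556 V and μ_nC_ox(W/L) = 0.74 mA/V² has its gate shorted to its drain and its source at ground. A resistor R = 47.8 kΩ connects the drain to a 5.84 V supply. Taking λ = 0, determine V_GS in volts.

With gate tied to drain, V_GS = V_DS ≥ V_GS − V_TN, so the device is in saturation.
KCL at the drain: ½ k_n (V_GS − V_TN)² = (V_DD − V_GS)/R.
Let x = V_GS − 0.556. Then 17.7 x² + x − 5.284 = 0, giving x = 0.519 V (positive root), so V_GS = 1.08 V.
I_D = (V_DD − V_GS)/R = (5.84 − 1.08) / 47.8 = 0.0997 mA.

V_GS = 1.08 V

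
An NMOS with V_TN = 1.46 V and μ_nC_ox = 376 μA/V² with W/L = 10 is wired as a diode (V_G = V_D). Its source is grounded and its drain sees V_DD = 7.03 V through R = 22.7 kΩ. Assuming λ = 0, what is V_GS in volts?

With gate tied to drain, V_GS = V_DS ≥ V_GS − V_TN, so the device is in saturation.
k_n = μ_nC_ox · (W/L) = 3.76 mA/V².
KCL at the drain: ½ k_n (V_GS − V_TN)² = (V_DD − V_GS)/R.
Let x = V_GS − 1.46. Then 42.7 x² + x − 5.57 = 0, giving x = 0.35 V (positive root), so V_GS = 1.81 V.
I_D = (V_DD − V_GS)/R = (7.03 − 1.81) / 22.7 = 0.23 mA.

V_GS = 1.81 V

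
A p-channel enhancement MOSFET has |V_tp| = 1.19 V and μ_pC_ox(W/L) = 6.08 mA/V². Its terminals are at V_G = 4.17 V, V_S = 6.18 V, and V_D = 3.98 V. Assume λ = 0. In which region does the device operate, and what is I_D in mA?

V_SG = V_S − V_G = 6.18 − 4.17 = 2.01 V; V_SD = V_S − V_D = 6.18 − 3.98 = 2.2 V.
V_ov = V_SG − |V_tp| = 2.01 − 1.19 = 0.82 V.
Since V_SD = 2.2 V ≥ V_ov = 0.82 V, the device is in saturation.
I_D = ½ k_p V_ov² = 0.5 × 6.08 × 0.82² = 2.04 mA.

Saturation; I_D = 2.04 mA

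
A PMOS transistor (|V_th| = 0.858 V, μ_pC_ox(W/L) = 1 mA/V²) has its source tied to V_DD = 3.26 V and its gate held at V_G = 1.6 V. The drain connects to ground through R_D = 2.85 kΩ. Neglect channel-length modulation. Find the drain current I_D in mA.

I_D = 0.322 mA

V_SG = V_DD − V_G = 3.26 − 1.6 = 1.66 V, so V_ov = 1.66 − 0.858 = 0.802 V.
Assume saturation: I_D = ½ k_p V_ov² = 0.5 × 1 × 0.802² = 0.322 mA, giving V_SD = V_DD − I_D R_D = 3.26 − 0.322 × 2.85 = 2.34 V.
V_SD = 2.34 V ≥ V_ov = 0.802 V, confirming saturation.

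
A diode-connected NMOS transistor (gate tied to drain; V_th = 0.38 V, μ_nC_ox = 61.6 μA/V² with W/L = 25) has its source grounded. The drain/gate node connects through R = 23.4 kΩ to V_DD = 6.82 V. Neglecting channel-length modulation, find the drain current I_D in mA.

I_D = 0.251 mA

With gate tied to drain, V_GS = V_DS ≥ V_GS − V_th, so the device is in saturation.
k_n = μ_nC_ox · (W/L) = 1.54 mA/V².
KCL at the drain: ½ k_n (V_GS − V_th)² = (V_DD − V_GS)/R.
Let x = V_GS − 0.38. Then 18 x² + x − 6.44 = 0, giving x = 0.571 V (positive root), so V_GS = 0.951 V.
I_D = (V_DD − V_GS)/R = (6.82 − 0.951) / 23.4 = 0.251 mA.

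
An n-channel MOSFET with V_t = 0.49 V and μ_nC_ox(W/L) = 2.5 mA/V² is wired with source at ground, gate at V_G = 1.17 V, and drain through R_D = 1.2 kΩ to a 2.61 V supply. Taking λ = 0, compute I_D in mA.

I_D = 0.578 mA

V_GS = V_G = 1.17 V, so V_ov = 1.17 − 0.49 = 0.68 V.
Assume saturation: I_D = ½ k_n V_ov² = 0.5 × 2.5 × 0.68² = 0.578 mA, giving V_DS = V_DD − I_D R_D = 2.61 − 0.578 × 1.2 = 1.92 V.
V_DS = 1.92 V ≥ V_ov = 0.68 V, confirming saturation.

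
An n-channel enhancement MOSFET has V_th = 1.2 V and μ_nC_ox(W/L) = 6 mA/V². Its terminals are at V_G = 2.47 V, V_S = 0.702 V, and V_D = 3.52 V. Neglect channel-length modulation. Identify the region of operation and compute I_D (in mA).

Saturation; I_D = 0.968 mA

V_GS = V_G − V_S = 2.47 − 0.702 = 1.77 V; V_DS = V_D − V_S = 3.52 − 0.702 = 2.82 V.
V_ov = V_GS − V_th = 1.77 − 1.2 = 0.568 V.
Since V_DS = 2.82 V ≥ V_ov = 0.568 V, the device is in saturation.
I_D = ½ k_n V_ov² = 0.5 × 6 × 0.568² = 0.968 mA.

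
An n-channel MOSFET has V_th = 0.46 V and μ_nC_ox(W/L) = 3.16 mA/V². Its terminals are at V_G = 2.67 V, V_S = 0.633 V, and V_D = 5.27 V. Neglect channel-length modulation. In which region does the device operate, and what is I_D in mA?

V_GS = V_G − V_S = 2.67 − 0.633 = 2.04 V; V_DS = V_D − V_S = 5.27 − 0.633 = 4.64 V.
V_ov = V_GS − V_th = 2.04 − 0.46 = 1.58 V.
Since V_DS = 4.64 V ≥ V_ov = 1.58 V, the device is in saturation.
I_D = ½ k_n V_ov² = 0.5 × 3.16 × 1.58² = 3.93 mA.

Saturation; I_D = 3.93 mA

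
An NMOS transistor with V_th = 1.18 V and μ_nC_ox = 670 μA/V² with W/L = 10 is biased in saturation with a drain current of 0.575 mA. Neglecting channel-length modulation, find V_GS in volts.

V_GS = 1.59 V

k_n = μ_nC_ox · (W/L) = 6.7 mA/V².
In saturation I_D = ½ k_n (V_GS − V_th)², so V_GS − V_th = √(2 I_D / k_n) = √(2 × 0.575 / 6.7) = 0.414 V.
V_GS = 1.18 + 0.414 = 1.59 V.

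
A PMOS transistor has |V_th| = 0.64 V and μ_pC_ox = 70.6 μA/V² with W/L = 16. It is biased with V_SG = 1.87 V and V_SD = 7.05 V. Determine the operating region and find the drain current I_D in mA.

Saturation; I_D = 0.854 mA

k_p = μ_pC_ox · (W/L) = 1.13 mA/V².
V_ov = V_SG − |V_th| = 1.87 − 0.64 = 1.23 V.
Since V_SD = 7.05 V ≥ V_ov = 1.23 V, the device is in saturation.
I_D = ½ k_p V_ov² = 0.5 × 1.13 × 1.23² = 0.854 mA.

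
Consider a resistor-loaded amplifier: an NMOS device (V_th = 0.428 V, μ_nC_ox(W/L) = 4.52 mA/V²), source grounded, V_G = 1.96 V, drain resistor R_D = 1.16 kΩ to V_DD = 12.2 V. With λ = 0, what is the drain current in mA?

V_GS = V_G = 1.96 V, so V_ov = 1.96 − 0.428 = 1.53 V.
Assume saturation: I_D = ½ k_n V_ov² = 0.5 × 4.52 × 1.53² = 5.3 mA, giving V_DS = V_DD − I_D R_D = 12.2 − 5.3 × 1.16 = 6.05 V.
V_DS = 6.05 V ≥ V_ov = 1.53 V, confirming saturation.

I_D = 5.30 mA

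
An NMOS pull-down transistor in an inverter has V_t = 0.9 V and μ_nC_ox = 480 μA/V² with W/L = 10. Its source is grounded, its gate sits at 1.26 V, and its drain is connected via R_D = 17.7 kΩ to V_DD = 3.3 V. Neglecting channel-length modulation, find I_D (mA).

V_GS = V_G = 1.26 V, so V_ov = 1.26 − 0.9 = 0.36 V.
k_n = μ_nC_ox · (W/L) = 4.8 mA/V².
Assume saturation: I_D = ½ k_n V_ov² = 0.5 × 4.8 × 0.36² = 0.311 mA, giving V_DS = V_DD − I_D R_D = 3.3 − 0.311 × 17.7 = -2.21 V.
But -2.21 V < V_ov = 0.36 V, so the device is actually in triode.
In triode I_D = k_n[V_ov V_DS − ½ V_DS²] and I_D = (V_DD − V_DS)/R_D. Equating: 42.5 V_DS² − 31.59 V_DS + 3.3 = 0, giving V_DS = 0.126 V (the root below V_ov).
I_D = (3.3 − 0.126) / 17.7 = 0.179 mA.

I_D = 0.179 mA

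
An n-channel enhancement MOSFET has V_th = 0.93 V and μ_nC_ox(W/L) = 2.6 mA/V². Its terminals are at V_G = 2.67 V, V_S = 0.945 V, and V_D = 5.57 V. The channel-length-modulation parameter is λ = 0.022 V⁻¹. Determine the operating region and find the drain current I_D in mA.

V_GS = V_G − V_S = 2.67 − 0.945 = 1.73 V; V_DS = V_D − V_S = 5.57 − 0.945 = 4.62 V.
V_ov = V_GS − V_th = 1.73 − 0.93 = 0.795 V.
Since V_DS = 4.62 V ≥ V_ov = 0.795 V, the device is in saturation.
I_D = ½ k_n V_ov² (1 + λ V_DS) = 0.5 × 2.6 × 0.795² × (1 + 0.022 × 4.62) = 0.905 mA.

Saturation; I_D = 0.905 mA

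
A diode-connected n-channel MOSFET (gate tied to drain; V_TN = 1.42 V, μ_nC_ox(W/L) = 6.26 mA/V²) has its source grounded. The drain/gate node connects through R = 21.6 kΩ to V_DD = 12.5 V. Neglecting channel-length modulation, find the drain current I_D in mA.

I_D = 0.495 mA

With gate tied to drain, V_GS = V_DS ≥ V_GS − V_TN, so the device is in saturation.
KCL at the drain: ½ k_n (V_GS − V_TN)² = (V_DD − V_GS)/R.
Let x = V_GS − 1.42. Then 67.6 x² + x − 11.08 = 0, giving x = 0.398 V (positive root), so V_GS = 1.82 V.
I_D = (V_DD − V_GS)/R = (12.5 − 1.82) / 21.6 = 0.495 mA.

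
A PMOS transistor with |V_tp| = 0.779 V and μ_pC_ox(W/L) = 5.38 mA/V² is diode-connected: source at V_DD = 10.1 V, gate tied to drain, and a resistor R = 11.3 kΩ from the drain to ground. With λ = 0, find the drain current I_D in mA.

With gate tied to drain, V_SG = V_SD ≥ V_SG − |V_tp|, so the device is in saturation.
KCL at the drain: ½ k_p (V_SG − |V_tp|)² = (V_DD − V_SG)/R.
Let x = V_SG − 0.779. Then 30.4 x² + x − 9.321 = 0, giving x = 0.538 V (positive root), so V_SG = 1.32 V.
I_D = (V_DD − V_SG)/R = (10.1 − 1.32) / 11.3 = 0.777 mA.

I_D = 0.777 mA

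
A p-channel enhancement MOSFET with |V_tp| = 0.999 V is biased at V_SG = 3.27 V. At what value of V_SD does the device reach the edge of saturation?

The boundary between triode and saturation is V_SD = V_SG − |V_tp| = V_ov.
V_ov = 3.27 − 0.999 = 2.27 V.

V_SD,sat = 2.27 V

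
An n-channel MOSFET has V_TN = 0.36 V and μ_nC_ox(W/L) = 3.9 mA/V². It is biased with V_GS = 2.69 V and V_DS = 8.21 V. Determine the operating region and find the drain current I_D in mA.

V_ov = V_GS − V_TN = 2.69 − 0.36 = 2.33 V.
Since V_DS = 8.21 V ≥ V_ov = 2.33 V, the device is in saturation.
I_D = ½ k_n V_ov² = 0.5 × 3.9 × 2.33² = 10.6 mA.

Saturation; I_D = 10.6 mA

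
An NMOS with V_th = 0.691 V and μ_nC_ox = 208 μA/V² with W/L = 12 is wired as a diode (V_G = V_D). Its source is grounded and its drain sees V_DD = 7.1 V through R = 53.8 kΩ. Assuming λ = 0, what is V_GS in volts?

V_GS = 0.993 V

With gate tied to drain, V_GS = V_DS ≥ V_GS − V_th, so the device is in saturation.
k_n = μ_nC_ox · (W/L) = 2.496 mA/V².
KCL at the drain: ½ k_n (V_GS − V_th)² = (V_DD − V_GS)/R.
Let x = V_GS − 0.691. Then 67.1 x² + x − 6.409 = 0, giving x = 0.302 V (positive root), so V_GS = 0.993 V.
I_D = (V_DD − V_GS)/R = (7.1 − 0.993) / 53.8 = 0.114 mA.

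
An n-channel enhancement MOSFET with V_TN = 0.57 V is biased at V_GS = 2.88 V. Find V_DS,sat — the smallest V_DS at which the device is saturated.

The boundary between triode and saturation is V_DS = V_GS − V_TN = V_ov.
V_ov = 2.88 − 0.57 = 2.31 V.

V_DS,sat = 2.31 V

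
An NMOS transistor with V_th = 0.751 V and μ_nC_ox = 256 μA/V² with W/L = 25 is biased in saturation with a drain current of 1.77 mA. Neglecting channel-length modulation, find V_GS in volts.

V_GS = 1.49 V

k_n = μ_nC_ox · (W/L) = 6.4 mA/V².
In saturation I_D = ½ k_n (V_GS − V_th)², so V_GS − V_th = √(2 I_D / k_n) = √(2 × 1.77 / 6.4) = 0.744 V.
V_GS = 0.751 + 0.744 = 1.49 V.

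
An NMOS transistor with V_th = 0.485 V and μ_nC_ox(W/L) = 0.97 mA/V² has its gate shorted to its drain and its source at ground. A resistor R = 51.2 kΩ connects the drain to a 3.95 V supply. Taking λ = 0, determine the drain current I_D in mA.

I_D = 0.0608 mA

With gate tied to drain, V_GS = V_DS ≥ V_GS − V_th, so the device is in saturation.
KCL at the drain: ½ k_n (V_GS − V_th)² = (V_DD − V_GS)/R.
Let x = V_GS − 0.485. Then 24.8 x² + x − 3.465 = 0, giving x = 0.354 V (positive root), so V_GS = 0.839 V.
I_D = (V_DD − V_GS)/R = (3.95 − 0.839) / 51.2 = 0.0608 mA.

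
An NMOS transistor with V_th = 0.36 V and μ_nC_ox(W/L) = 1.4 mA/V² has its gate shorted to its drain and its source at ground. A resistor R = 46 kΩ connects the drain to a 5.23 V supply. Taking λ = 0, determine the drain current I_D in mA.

I_D = 0.0977 mA

With gate tied to drain, V_GS = V_DS ≥ V_GS − V_th, so the device is in saturation.
KCL at the drain: ½ k_n (V_GS − V_th)² = (V_DD − V_GS)/R.
Let x = V_GS − 0.36. Then 32.2 x² + x − 4.87 = 0, giving x = 0.374 V (positive root), so V_GS = 0.734 V.
I_D = (V_DD − V_GS)/R = (5.23 − 0.734) / 46 = 0.0977 mA.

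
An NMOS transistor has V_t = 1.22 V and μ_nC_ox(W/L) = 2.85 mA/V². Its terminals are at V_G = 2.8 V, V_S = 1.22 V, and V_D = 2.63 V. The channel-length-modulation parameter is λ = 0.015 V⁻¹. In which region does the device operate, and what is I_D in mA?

Saturation; I_D = 0.189 mA

V_GS = V_G − V_S = 2.8 − 1.22 = 1.58 V; V_DS = V_D − V_S = 2.63 − 1.22 = 1.41 V.
V_ov = V_GS − V_t = 1.58 − 1.22 = 0.36 V.
Since V_DS = 1.41 V ≥ V_ov = 0.36 V, the device is in saturation.
I_D = ½ k_n V_ov² (1 + λ V_DS) = 0.5 × 2.85 × 0.36² × (1 + 0.015 × 1.41) = 0.189 mA.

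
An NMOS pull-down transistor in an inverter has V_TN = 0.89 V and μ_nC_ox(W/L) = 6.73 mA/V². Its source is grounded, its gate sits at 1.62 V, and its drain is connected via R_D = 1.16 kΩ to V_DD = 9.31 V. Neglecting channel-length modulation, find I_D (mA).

I_D = 1.79 mA

V_GS = V_G = 1.62 V, so V_ov = 1.62 − 0.89 = 0.73 V.
Assume saturation: I_D = ½ k_n V_ov² = 0.5 × 6.73 × 0.73² = 1.79 mA, giving V_DS = V_DD − I_D R_D = 9.31 − 1.79 × 1.16 = 7.23 V.
V_DS = 7.23 V ≥ V_ov = 0.73 V, confirming saturation.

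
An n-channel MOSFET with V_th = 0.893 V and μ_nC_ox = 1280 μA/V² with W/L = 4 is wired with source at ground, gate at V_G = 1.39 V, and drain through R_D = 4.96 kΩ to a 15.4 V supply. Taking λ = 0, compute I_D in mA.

V_GS = V_G = 1.39 V, so V_ov = 1.39 − 0.893 = 0.497 V.
k_n = μ_nC_ox · (W/L) = 5.12 mA/V².
Assume saturation: I_D = ½ k_n V_ov² = 0.5 × 5.12 × 0.497² = 0.632 mA, giving V_DS = V_DD − I_D R_D = 15.4 − 0.632 × 4.96 = 12.3 V.
V_DS = 12.3 V ≥ V_ov = 0.497 V, confirming saturation.

I_D = 0.632 mA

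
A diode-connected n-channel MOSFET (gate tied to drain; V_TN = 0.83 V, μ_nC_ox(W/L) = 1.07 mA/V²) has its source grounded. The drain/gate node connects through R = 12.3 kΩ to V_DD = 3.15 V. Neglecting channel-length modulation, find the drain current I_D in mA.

I_D = 0.146 mA

With gate tied to drain, V_GS = V_DS ≥ V_GS − V_TN, so the device is in saturation.
KCL at the drain: ½ k_n (V_GS − V_TN)² = (V_DD − V_GS)/R.
Let x = V_GS − 0.83. Then 6.58 x² + x − 2.32 = 0, giving x = 0.523 V (positive root), so V_GS = 1.35 V.
I_D = (V_DD − V_GS)/R = (3.15 − 1.35) / 12.3 = 0.146 mA.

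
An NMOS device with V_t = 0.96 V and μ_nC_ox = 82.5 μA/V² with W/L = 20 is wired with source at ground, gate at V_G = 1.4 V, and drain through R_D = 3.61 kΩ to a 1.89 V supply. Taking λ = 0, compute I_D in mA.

I_D = 0.160 mA

V_GS = V_G = 1.4 V, so V_ov = 1.4 − 0.96 = 0.44 V.
k_n = μ_nC_ox · (W/L) = 1.65 mA/V².
Assume saturation: I_D = ½ k_n V_ov² = 0.5 × 1.65 × 0.44² = 0.16 mA, giving V_DS = V_DD − I_D R_D = 1.89 − 0.16 × 3.61 = 1.31 V.
V_DS = 1.31 V ≥ V_ov = 0.44 V, confirming saturation.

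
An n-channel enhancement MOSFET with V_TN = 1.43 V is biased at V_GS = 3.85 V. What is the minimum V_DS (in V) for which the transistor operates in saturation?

V_DS,sat = 2.42 V

The boundary between triode and saturation is V_DS = V_GS − V_TN = V_ov.
V_ov = 3.85 − 1.43 = 2.42 V.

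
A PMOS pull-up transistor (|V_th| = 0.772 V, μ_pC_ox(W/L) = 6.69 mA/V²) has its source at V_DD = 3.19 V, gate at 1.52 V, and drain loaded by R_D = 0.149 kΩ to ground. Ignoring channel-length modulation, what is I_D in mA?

V_SG = V_DD − V_G = 3.19 − 1.52 = 1.67 V, so V_ov = 1.67 − 0.772 = 0.898 V.
Assume saturation: I_D = ½ k_p V_ov² = 0.5 × 6.69 × 0.898² = 2.7 mA, giving V_SD = V_DD − I_D R_D = 3.19 − 2.7 × 0.149 = 2.79 V.
V_SD = 2.79 V ≥ V_ov = 0.898 V, confirming saturation.

I_D = 2.70 mA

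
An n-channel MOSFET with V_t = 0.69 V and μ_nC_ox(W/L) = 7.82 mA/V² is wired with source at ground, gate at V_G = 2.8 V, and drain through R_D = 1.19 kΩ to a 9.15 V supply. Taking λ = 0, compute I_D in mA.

V_GS = V_G = 2.8 V, so V_ov = 2.8 − 0.69 = 2.11 V.
Assume saturation: I_D = ½ k_n V_ov² = 0.5 × 7.82 × 2.11² = 17.4 mA, giving V_DS = V_DD − I_D R_D = 9.15 − 17.4 × 1.19 = -11.6 V.
But -11.6 V < V_ov = 2.11 V, so the device is actually in triode.
In triode I_D = k_n[V_ov V_DS − ½ V_DS²] and I_D = (V_DD − V_DS)/R_D. Equating: 4.65 V_DS² − 20.64 V_DS + 9.15 = 0, giving V_DS = 0.5 V (the root below V_ov).
I_D = (9.15 − 0.5) / 1.19 = 7.27 mA.

I_D = 7.27 mA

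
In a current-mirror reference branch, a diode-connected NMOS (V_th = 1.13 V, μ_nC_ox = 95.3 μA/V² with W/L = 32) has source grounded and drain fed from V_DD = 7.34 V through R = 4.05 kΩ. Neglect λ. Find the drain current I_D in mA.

With gate tied to drain, V_GS = V_DS ≥ V_GS − V_th, so the device is in saturation.
k_n = μ_nC_ox · (W/L) = 3.05 mA/V².
KCL at the drain: ½ k_n (V_GS − V_th)² = (V_DD − V_GS)/R.
Let x = V_GS − 1.13. Then 6.18 x² + x − 6.21 = 0, giving x = 0.925 V (positive root), so V_GS = 2.06 V.
I_D = (V_DD − V_GS)/R = (7.34 − 2.06) / 4.05 = 1.3 mA.

I_D = 1.30 mA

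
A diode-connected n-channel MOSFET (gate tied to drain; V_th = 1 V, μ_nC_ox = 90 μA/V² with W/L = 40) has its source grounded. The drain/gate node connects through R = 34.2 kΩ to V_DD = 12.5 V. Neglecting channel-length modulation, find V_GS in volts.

With gate tied to drain, V_GS = V_DS ≥ V_GS − V_th, so the device is in saturation.
k_n = μ_nC_ox · (W/L) = 3.6 mA/V².
KCL at the drain: ½ k_n (V_GS − V_th)² = (V_DD − V_GS)/R.
Let x = V_GS − 1. Then 61.6 x² + x − 11.5 = 0, giving x = 0.424 V (positive root), so V_GS = 1.42 V.
I_D = (V_DD − V_GS)/R = (12.5 − 1.42) / 34.2 = 0.324 mA.

V_GS = 1.42 V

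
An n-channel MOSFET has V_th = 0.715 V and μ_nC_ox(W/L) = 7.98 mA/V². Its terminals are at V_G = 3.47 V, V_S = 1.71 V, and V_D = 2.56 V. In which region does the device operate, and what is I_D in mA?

V_GS = V_G − V_S = 3.47 − 1.71 = 1.76 V; V_DS = V_D − V_S = 2.56 − 1.71 = 0.85 V.
V_ov = V_GS − V_th = 1.76 − 0.715 = 1.05 V.
Since V_DS = 0.85 V < V_ov = 1.05 V, the device is in the triode region.
I_D = k_n [V_ov · V_DS − ½ V_DS²] = 7.98 × [1.05 × 0.85 − 0.5 × 0.85²] = 4.21 mA.

Triode; I_D = 4.21 mA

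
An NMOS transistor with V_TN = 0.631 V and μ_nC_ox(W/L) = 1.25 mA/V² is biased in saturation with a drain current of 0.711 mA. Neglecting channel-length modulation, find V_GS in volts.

V_GS = 1.70 V

In saturation I_D = ½ k_n (V_GS − V_TN)², so V_GS − V_TN = √(2 I_D / k_n) = √(2 × 0.711 / 1.25) = 1.07 V.
V_GS = 0.631 + 1.07 = 1.7 V.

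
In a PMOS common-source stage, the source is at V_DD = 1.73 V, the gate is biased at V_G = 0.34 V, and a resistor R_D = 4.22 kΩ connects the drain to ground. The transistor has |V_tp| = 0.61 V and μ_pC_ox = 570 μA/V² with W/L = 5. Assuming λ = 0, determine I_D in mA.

V_SG = V_DD − V_G = 1.73 − 0.34 = 1.39 V, so V_ov = 1.39 − 0.61 = 0.78 V.
k_p = μ_pC_ox · (W/L) = 2.85 mA/V².
Assume saturation: I_D = ½ k_p V_ov² = 0.5 × 2.85 × 0.78² = 0.867 mA, giving V_SD = V_DD − I_D R_D = 1.73 − 0.867 × 4.22 = -1.93 V.
But -1.93 V < V_ov = 0.78 V, so the device is actually in triode.
In triode I_D = k_p[V_ov V_SD − ½ V_SD²] and I_D = (V_DD − V_SD)/R_D. Equating: 6.01 V_SD² − 10.38 V_SD + 1.73 = 0, giving V_SD = 0.187 V (the root below V_ov).
I_D = (1.73 − 0.187) / 4.22 = 0.366 mA.

I_D = 0.366 mA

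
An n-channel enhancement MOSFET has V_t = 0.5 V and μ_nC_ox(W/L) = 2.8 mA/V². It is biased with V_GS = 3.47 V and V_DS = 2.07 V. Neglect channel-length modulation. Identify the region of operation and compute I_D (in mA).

Triode; I_D = 11.2 mA

V_ov = V_GS − V_t = 3.47 − 0.5 = 2.97 V.
Since V_DS = 2.07 V < V_ov = 2.97 V, the device is in the triode region.
I_D = k_n [V_ov · V_DS − ½ V_DS²] = 2.8 × [2.97 × 2.07 − 0.5 × 2.07²] = 11.2 mA.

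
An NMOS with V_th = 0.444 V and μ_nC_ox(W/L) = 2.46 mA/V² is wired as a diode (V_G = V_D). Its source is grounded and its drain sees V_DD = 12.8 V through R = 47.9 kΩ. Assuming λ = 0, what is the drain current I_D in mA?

With gate tied to drain, V_GS = V_DS ≥ V_GS − V_th, so the device is in saturation.
KCL at the drain: ½ k_n (V_GS − V_th)² = (V_DD − V_GS)/R.
Let x = V_GS − 0.444. Then 58.9 x² + x − 12.36 = 0, giving x = 0.45 V (positive root), so V_GS = 0.894 V.
I_D = (V_DD − V_GS)/R = (12.8 − 0.894) / 47.9 = 0.249 mA.

I_D = 0.249 mA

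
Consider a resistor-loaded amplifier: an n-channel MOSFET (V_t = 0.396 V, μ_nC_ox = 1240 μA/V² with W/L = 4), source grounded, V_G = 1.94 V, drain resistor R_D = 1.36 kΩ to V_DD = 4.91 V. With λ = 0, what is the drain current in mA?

V_GS = V_G = 1.94 V, so V_ov = 1.94 − 0.396 = 1.54 V.
k_n = μ_nC_ox · (W/L) = 4.96 mA/V².
Assume saturation: I_D = ½ k_n V_ov² = 0.5 × 4.96 × 1.54² = 5.91 mA, giving V_DS = V_DD − I_D R_D = 4.91 − 5.91 × 1.36 = -3.13 V.
But -3.13 V < V_ov = 1.54 V, so the device is actually in triode.
In triode I_D = k_n[V_ov V_DS − ½ V_DS²] and I_D = (V_DD − V_DS)/R_D. Equating: 3.37 V_DS² − 11.42 V_DS + 4.91 = 0, giving V_DS = 0.506 V (the root below V_ov).
I_D = (4.91 − 0.506) / 1.36 = 3.24 mA.

I_D = 3.24 mA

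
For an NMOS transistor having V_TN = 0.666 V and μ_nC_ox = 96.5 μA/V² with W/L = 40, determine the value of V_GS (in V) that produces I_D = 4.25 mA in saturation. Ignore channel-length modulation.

V_GS = 2.15 V

k_n = μ_nC_ox · (W/L) = 3.86 mA/V².
In saturation I_D = ½ k_n (V_GS − V_TN)², so V_GS − V_TN = √(2 I_D / k_n) = √(2 × 4.25 / 3.86) = 1.48 V.
V_GS = 0.666 + 1.48 = 2.15 V.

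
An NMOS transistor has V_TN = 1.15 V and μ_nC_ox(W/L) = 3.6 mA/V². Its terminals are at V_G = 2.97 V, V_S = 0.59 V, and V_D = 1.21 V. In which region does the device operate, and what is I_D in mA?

Triode; I_D = 2.05 mA

V_GS = V_G − V_S = 2.97 − 0.59 = 2.38 V; V_DS = V_D − V_S = 1.21 − 0.59 = 0.62 V.
V_ov = V_GS − V_TN = 2.38 − 1.15 = 1.23 V.
Since V_DS = 0.62 V < V_ov = 1.23 V, the device is in the triode region.
I_D = k_n [V_ov · V_DS − ½ V_DS²] = 3.6 × [1.23 × 0.62 − 0.5 × 0.62²] = 2.05 mA.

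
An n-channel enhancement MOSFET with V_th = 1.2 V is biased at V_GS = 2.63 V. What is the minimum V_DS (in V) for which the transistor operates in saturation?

The boundary between triode and saturation is V_DS = V_GS − V_th = V_ov.
V_ov = 2.63 − 1.2 = 1.43 V.

V_DS,sat = 1.43 V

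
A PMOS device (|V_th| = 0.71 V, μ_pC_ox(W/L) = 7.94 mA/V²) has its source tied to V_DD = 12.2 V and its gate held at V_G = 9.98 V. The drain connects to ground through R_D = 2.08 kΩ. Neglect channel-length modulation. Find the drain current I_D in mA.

I_D = 5.59 mA

V_SG = V_DD − V_G = 12.2 − 9.98 = 2.22 V, so V_ov = 2.22 − 0.71 = 1.51 V.
Assume saturation: I_D = ½ k_p V_ov² = 0.5 × 7.94 × 1.51² = 9.05 mA, giving V_SD = V_DD − I_D R_D = 12.2 − 9.05 × 2.08 = -6.63 V.
But -6.63 V < V_ov = 1.51 V, so the device is actually in triode.
In triode I_D = k_p[V_ov V_SD − ½ V_SD²] and I_D = (V_DD − V_SD)/R_D. Equating: 8.26 V_SD² − 25.94 V_SD + 12.2 = 0, giving V_SD = 0.576 V (the root below V_ov).
I_D = (12.2 − 0.576) / 2.08 = 5.59 mA.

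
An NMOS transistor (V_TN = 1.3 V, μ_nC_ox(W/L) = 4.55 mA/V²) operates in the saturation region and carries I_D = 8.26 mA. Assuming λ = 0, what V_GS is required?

V_GS = 3.21 V

In saturation I_D = ½ k_n (V_GS − V_TN)², so V_GS − V_TN = √(2 I_D / k_n) = √(2 × 8.26 / 4.55) = 1.91 V.
V_GS = 1.3 + 1.91 = 3.21 V.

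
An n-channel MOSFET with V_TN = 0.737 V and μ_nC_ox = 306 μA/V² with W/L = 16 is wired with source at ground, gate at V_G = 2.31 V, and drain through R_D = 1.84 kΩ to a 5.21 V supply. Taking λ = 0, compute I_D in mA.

I_D = 2.62 mA

V_GS = V_G = 2.31 V, so V_ov = 2.31 − 0.737 = 1.57 V.
k_n = μ_nC_ox · (W/L) = 4.896 mA/V².
Assume saturation: I_D = ½ k_n V_ov² = 0.5 × 4.896 × 1.57² = 6.06 mA, giving V_DS = V_DD − I_D R_D = 5.21 − 6.06 × 1.84 = -5.94 V.
But -5.94 V < V_ov = 1.57 V, so the device is actually in triode.
In triode I_D = k_n[V_ov V_DS − ½ V_DS²] and I_D = (V_DD − V_DS)/R_D. Equating: 4.5 V_DS² − 15.17 V_DS + 5.21 = 0, giving V_DS = 0.388 V (the root below V_ov).
I_D = (5.21 − 0.388) / 1.84 = 2.62 mA.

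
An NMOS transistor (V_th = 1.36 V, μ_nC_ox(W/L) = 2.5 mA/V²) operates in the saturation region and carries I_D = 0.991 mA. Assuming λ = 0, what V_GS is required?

V_GS = 2.25 V

In saturation I_D = ½ k_n (V_GS − V_th)², so V_GS − V_th = √(2 I_D / k_n) = √(2 × 0.991 / 2.5) = 0.89 V.
V_GS = 1.36 + 0.89 = 2.25 V.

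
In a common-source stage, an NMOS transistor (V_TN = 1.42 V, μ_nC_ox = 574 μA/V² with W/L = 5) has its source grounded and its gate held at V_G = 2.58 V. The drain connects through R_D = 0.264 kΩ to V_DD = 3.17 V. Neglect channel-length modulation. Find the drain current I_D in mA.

I_D = 1.93 mA

V_GS = V_G = 2.58 V, so V_ov = 2.58 − 1.42 = 1.16 V.
k_n = μ_nC_ox · (W/L) = 2.87 mA/V².
Assume saturation: I_D = ½ k_n V_ov² = 0.5 × 2.87 × 1.16² = 1.93 mA, giving V_DS = V_DD − I_D R_D = 3.17 − 1.93 × 0.264 = 2.66 V.
V_DS = 2.66 V ≥ V_ov = 1.16 V, confirming saturation.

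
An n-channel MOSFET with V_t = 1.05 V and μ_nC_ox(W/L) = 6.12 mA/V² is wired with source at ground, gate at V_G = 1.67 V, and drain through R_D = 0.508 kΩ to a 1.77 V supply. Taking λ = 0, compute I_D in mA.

I_D = 1.18 mA

V_GS = V_G = 1.67 V, so V_ov = 1.67 − 1.05 = 0.62 V.
Assume saturation: I_D = ½ k_n V_ov² = 0.5 × 6.12 × 0.62² = 1.18 mA, giving V_DS = V_DD − I_D R_D = 1.77 − 1.18 × 0.508 = 1.17 V.
V_DS = 1.17 V ≥ V_ov = 0.62 V, confirming saturation.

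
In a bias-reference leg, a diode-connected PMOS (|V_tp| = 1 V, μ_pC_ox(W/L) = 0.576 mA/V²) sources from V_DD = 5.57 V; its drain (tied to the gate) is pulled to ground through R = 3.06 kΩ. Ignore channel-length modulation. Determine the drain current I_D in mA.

I_D = 0.912 mA

With gate tied to drain, V_SG = V_SD ≥ V_SG − |V_tp|, so the device is in saturation.
KCL at the drain: ½ k_p (V_SG − |V_tp|)² = (V_DD − V_SG)/R.
Let x = V_SG − 1. Then 0.881 x² + x − 4.57 = 0, giving x = 1.78 V (positive root), so V_SG = 2.78 V.
I_D = (V_DD − V_SG)/R = (5.57 − 2.78) / 3.06 = 0.912 mA.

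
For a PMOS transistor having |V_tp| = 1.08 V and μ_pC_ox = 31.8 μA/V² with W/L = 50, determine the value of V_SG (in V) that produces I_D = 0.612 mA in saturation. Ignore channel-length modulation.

V_SG = 1.96 V

k_p = μ_pC_ox · (W/L) = 1.59 mA/V².
In saturation I_D = ½ k_p (V_SG − |V_tp|)², so V_SG − |V_tp| = √(2 I_D / k_p) = √(2 × 0.612 / 1.59) = 0.877 V.
V_SG = 1.08 + 0.877 = 1.96 V.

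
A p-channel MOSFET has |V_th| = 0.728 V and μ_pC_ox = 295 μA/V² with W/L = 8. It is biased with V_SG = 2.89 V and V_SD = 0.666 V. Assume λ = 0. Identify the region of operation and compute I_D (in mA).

Triode; I_D = 2.87 mA

k_p = μ_pC_ox · (W/L) = 2.36 mA/V².
V_ov = V_SG − |V_th| = 2.89 − 0.728 = 2.16 V.
Since V_SD = 0.666 V < V_ov = 2.16 V, the device is in the triode region.
I_D = k_p [V_ov · V_SD − ½ V_SD²] = 2.36 × [2.16 × 0.666 − 0.5 × 0.666²] = 2.87 mA.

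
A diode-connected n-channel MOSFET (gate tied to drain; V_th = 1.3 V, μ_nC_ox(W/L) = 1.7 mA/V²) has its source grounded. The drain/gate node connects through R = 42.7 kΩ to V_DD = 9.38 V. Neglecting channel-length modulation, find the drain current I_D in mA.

I_D = 0.178 mA

With gate tied to drain, V_GS = V_DS ≥ V_GS − V_th, so the device is in saturation.
KCL at the drain: ½ k_n (V_GS − V_th)² = (V_DD − V_GS)/R.
Let x = V_GS − 1.3. Then 36.3 x² + x − 8.08 = 0, giving x = 0.458 V (positive root), so V_GS = 1.76 V.
I_D = (V_DD − V_GS)/R = (9.38 − 1.76) / 42.7 = 0.178 mA.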